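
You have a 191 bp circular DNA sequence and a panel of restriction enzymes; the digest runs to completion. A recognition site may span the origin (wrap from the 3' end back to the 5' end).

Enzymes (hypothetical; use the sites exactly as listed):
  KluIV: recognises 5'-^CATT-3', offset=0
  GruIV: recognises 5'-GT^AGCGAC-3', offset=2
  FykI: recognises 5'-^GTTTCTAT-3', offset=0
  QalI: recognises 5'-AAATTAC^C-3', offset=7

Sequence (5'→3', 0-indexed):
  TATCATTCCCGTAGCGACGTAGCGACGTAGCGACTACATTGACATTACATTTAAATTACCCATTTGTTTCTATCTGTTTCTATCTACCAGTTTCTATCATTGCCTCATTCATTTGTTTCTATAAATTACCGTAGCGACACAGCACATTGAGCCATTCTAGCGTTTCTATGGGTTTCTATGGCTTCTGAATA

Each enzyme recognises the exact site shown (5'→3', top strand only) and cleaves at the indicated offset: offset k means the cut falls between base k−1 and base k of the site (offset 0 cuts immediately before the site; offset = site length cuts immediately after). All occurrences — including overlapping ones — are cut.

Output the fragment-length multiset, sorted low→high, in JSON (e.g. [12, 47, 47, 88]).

Site scan:
  KluIV (CATT, off=0): starts [3, 36, 42, 47, 60, 97, 105, 109, 144, 152] → cuts [3, 36, 42, 47, 60, 97, 105, 109, 144, 152]
  GruIV (GTAGCGAC, off=2): starts [10, 18, 26, 130] → cuts [12, 20, 28, 132]
  FykI (GTTTCTAT, off=0): starts [65, 75, 89, 114, 161, 171] → cuts [65, 75, 89, 114, 161, 171]
  QalI (AAATTACC, off=7): starts [52, 122] → cuts [59, 129]

Pooled cuts: [3, 12, 20, 28, 36, 42, 47, 59, 60, 65, 75, 89, 97, 105, 109, 114, 129, 132, 144, 152, 161, 171]

Fragments:
  3→12: 9 bp
  12→20: 8 bp
  20→28: 8 bp
  28→36: 8 bp
  36→42: 6 bp
  42→47: 5 bp
  47→59: 12 bp
  59→60: 1 bp
  60→65: 5 bp
  65→75: 10 bp
  75→89: 14 bp
  89→97: 8 bp
  97→105: 8 bp
  105→109: 4 bp
  109→114: 5 bp
  114→129: 15 bp
  129→132: 3 bp
  132→144: 12 bp
  144→152: 8 bp
  152→161: 9 bp
  161→171: 10 bp
  171→3 (wrap): 191-171+3 = 23 bp

[1,3,4,5,5,5,6,8,8,8,8,8,8,9,9,10,10,12,12,14,15,23]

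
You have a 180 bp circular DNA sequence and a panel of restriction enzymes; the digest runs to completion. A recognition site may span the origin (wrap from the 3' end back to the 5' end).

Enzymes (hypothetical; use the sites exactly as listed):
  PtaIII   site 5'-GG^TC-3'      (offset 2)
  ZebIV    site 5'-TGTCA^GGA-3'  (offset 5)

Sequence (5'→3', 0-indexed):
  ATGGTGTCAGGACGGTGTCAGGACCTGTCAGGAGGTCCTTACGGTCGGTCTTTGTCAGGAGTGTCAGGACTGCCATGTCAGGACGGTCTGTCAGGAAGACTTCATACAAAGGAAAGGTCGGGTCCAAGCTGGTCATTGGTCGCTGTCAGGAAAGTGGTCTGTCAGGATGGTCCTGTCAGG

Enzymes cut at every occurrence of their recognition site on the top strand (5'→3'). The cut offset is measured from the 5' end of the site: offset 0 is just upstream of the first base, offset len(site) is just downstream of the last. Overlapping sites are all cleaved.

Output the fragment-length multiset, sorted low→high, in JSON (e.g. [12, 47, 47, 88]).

Scan for sites:
  PtaIII (GGTC, off=2): starts [33, 42, 46, 84, 115, 120, 130, 137, 155, 168] → cuts [35, 44, 48, 86, 117, 122, 132, 139, 157, 170]
  ZebIV (TGTCAGGA, off=5): starts [4, 15, 25, 52, 61, 75, 88, 143, 159, 173] → cuts [9, 20, 30, 57, 66, 80, 93, 148, 164, 178]

Pooled cuts: [9, 20, 30, 35, 44, 48, 57, 66, 80, 86, 93, 117, 122, 132, 139, 148, 157, 164, 170, 178]

Fragment lengths:
  9→20: 11 bp
  20→30: 10 bp
  30→35: 5 bp
  35→44: 9 bp
  44→48: 4 bp
  48→57: 9 bp
  57→66: 9 bp
  66→80: 14 bp
  80→86: 6 bp
  86→93: 7 bp
  93→117: 24 bp
  117→122: 5 bp
  122→132: 10 bp
  132→139: 7 bp
  139→148: 9 bp
  148→157: 9 bp
  157→164: 7 bp
  164→170: 6 bp
  170→178: 8 bp
  178→9 (wrap): 180-178+9 = 11 bp

[4,5,5,6,6,7,7,7,8,9,9,9,9,9,10,10,11,11,14,24]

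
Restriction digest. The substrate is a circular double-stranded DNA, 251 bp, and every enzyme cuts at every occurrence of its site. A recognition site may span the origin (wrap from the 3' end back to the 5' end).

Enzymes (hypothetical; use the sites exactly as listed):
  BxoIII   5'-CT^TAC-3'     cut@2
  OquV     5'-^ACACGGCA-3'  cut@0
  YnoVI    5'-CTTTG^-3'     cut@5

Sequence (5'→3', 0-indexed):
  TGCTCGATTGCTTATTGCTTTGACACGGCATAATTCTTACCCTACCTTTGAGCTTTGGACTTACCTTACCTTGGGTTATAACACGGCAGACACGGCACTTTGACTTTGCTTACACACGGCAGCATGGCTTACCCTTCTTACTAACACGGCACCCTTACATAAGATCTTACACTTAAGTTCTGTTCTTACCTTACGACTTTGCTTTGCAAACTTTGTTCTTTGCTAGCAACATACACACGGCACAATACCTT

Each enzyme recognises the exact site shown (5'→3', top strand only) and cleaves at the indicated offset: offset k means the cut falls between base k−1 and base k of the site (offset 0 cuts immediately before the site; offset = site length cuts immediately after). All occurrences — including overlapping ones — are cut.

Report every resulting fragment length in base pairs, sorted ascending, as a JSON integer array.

Scan for sites:
  BxoIII CTTAC/2: at [35, 59, 64, 108, 127, 136, 153, 165, 184, 189] ⇒ [37, 61, 66, 110, 129, 138, 155, 167, 186, 191]
  OquV ACACGGCA/0: at [22, 80, 89, 113, 143, 234] ⇒ [22, 80, 89, 113, 143, 234]
  YnoVI CTTTG/5: at [17, 45, 52, 97, 103, 196, 201, 210, 217, 248] ⇒ [2, 22, 50, 57, 102, 108, 201, 206, 215, 222]

All cut coordinates (distinct, sorted): [2, 22, 37, 50, 57, 61, 66, 80, 89, 102, 108, 110, 113, 129, 138, 143, 155, 167, 186, 191, 201, 206, 215, 222, 234]

Fragment lengths:
  2→22: 20 bp
  22→37: 15 bp
  37→50: 13 bp
  50→57: 7 bp
  57→61: 4 bp
  61→66: 5 bp
  66→80: 14 bp
  80→89: 9 bp
  89→102: 13 bp
  102→108: 6 bp
  108→110: 2 bp
  110→113: 3 bp
  113→129: 16 bp
  129→138: 9 bp
  138→143: 5 bp
  143→155: 12 bp
  155→167: 12 bp
  167→186: 19 bp
  186→191: 5 bp
  191→201: 10 bp
  201→206: 5 bp
  206→215: 9 bp
  215→222: 7 bp
  222→234: 12 bp
  234→2 (wrap): 251-234+2 = 19 bp

[2,3,4,5,5,5,5,6,7,7,9,9,9,10,12,12,12,13,13,14,15,16,19,19,20]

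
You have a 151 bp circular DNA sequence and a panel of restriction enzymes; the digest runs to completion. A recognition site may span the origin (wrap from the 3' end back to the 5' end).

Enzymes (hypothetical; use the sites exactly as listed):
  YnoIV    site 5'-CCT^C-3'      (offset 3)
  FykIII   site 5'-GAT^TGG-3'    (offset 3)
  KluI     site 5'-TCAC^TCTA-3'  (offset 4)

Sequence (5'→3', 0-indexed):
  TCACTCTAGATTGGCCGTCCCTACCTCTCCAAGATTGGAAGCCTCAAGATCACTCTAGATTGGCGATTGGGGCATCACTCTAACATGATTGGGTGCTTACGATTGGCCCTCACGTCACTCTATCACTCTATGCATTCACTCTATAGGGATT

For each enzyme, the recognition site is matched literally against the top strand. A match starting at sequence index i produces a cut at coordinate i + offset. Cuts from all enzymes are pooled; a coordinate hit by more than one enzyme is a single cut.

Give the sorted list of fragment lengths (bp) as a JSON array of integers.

Scan for sites:
  YnoIV (CCTC, off=3): starts [23, 41, 107] → cuts [26, 44, 110]
  FykIII (GATTGG, off=3): starts [8, 32, 57, 64, 86, 100] → cuts [11, 35, 60, 67, 89, 103]
  KluI (TCACTCTA, off=4): starts [0, 49, 74, 114, 122, 135] → cuts [4, 53, 78, 118, 126, 139]

Pooled cuts: [4, 11, 26, 35, 44, 53, 60, 67, 78, 89, 103, 110, 118, 126, 139]

Fragment lengths:
  4→11: 7 bp
  11→26: 15 bp
  26→35: 9 bp
  35→44: 9 bp
  44→53: 9 bp
  53→60: 7 bp
  60→67: 7 bp
  67→78: 11 bp
  78→89: 11 bp
  89→103: 14 bp
  103→110: 7 bp
  110→118: 8 bp
  118→126: 8 bp
  126→139: 13 bp
  139→4 (wrap): 151-139+4 = 16 bp

[7,7,7,7,8,8,9,9,9,11,11,13,14,15,16]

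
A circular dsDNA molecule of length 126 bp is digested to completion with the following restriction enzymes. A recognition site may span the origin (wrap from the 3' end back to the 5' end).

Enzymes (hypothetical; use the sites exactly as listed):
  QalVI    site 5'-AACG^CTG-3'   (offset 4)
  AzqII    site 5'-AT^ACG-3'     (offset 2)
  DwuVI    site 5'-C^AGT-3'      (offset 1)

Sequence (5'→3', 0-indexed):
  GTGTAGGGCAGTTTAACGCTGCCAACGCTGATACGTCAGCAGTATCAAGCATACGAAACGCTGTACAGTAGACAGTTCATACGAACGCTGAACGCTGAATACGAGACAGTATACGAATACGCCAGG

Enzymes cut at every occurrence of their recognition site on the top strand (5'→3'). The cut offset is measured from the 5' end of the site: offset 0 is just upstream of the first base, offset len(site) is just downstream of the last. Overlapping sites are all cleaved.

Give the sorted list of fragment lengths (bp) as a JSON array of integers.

[5,5,6,6,6,7,7,7,7,7,8,8,9,9,12,17]

Scan for sites:
  QalVI (AACGCTG, off=4): starts [14, 23, 56, 83, 90] → cuts [18, 27, 60, 87, 94]
  AzqII (ATACG, off=2): starts [30, 50, 78, 98, 110, 116] → cuts [32, 52, 80, 100, 112, 118]
  DwuVI (CAGT, off=1): starts [8, 39, 65, 72, 106] → cuts [9, 40, 66, 73, 107]

Pooled cuts: [9, 18, 27, 32, 40, 52, 60, 66, 73, 80, 87, 94, 100, 107, 112, 118]

Fragments:
  9→18: 9 bp
  18→27: 9 bp
  27→32: 5 bp
  32→40: 8 bp
  40→52: 12 bp
  52→60: 8 bp
  60→66: 6 bp
  66→73: 7 bp
  73→80: 7 bp
  80→87: 7 bp
  87→94: 7 bp
  94→100: 6 bp
  100→107: 7 bp
  107→112: 5 bp
  112→118: 6 bp
  118→9 (wrap): 126-118+9 = 17 bp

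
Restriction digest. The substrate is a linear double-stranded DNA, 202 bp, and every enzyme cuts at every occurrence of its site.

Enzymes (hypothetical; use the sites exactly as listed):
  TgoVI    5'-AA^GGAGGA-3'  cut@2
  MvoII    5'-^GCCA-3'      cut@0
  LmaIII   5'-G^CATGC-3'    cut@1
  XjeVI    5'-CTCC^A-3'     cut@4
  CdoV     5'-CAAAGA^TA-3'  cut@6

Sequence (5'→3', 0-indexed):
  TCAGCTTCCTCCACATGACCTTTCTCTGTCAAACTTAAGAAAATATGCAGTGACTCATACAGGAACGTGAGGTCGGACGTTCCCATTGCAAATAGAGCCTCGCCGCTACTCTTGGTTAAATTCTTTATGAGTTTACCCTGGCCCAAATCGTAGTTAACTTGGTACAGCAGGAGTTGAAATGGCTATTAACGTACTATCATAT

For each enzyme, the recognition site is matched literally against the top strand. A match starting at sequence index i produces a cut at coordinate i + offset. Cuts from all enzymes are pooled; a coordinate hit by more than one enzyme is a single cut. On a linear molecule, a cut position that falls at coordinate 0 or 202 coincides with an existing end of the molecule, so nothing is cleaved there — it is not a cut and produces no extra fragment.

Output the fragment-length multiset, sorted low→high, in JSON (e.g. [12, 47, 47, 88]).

[12,190]

Site scan:
  TgoVI (AAGGAGGA, off=2): no sites
  MvoII (GCCA, off=0): no sites
  LmaIII (GCATGC, off=1): no sites
  XjeVI CTCCA/4: at [8] ⇒ [12]
  CdoV (CAAAGATA, off=6): no sites

Pooled cuts: [12]

Fragments:
  [0,12): 12 bp
  [12,202): 190 bp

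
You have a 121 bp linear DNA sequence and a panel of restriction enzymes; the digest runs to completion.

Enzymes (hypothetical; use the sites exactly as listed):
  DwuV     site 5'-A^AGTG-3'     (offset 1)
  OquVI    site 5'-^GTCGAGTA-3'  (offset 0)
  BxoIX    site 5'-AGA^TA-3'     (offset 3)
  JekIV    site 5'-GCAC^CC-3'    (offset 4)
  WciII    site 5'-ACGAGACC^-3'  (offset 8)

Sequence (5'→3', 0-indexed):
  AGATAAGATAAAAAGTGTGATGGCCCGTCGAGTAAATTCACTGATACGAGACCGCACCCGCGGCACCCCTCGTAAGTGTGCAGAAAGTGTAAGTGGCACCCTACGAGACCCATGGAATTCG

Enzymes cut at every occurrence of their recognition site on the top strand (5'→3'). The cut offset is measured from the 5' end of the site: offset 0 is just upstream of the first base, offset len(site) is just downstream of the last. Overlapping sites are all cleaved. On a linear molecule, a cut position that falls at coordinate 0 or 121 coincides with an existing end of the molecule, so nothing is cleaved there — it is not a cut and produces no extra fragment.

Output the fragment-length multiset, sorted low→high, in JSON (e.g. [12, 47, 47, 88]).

[3,4,5,5,6,8,8,9,11,11,11,13,27]

Scan for sites:
  DwuV AAGTG/1: at [12, 73, 84, 90] ⇒ [13, 74, 85, 91]
  OquVI GTCGAGTA/0: at [26] ⇒ [26]
  BxoIX AGATA/3: at [0, 5] ⇒ [3, 8]
  JekIV GCACCC/4: at [53, 62, 95] ⇒ [57, 66, 99]
  WciII ACGAGACC/8: at [45, 102] ⇒ [53, 110]

All cut coordinates (distinct, sorted): [3, 8, 13, 26, 53, 57, 66, 74, 85, 91, 99, 110]

Fragments:
  [0,3): 3 bp
  [3,8): 5 bp
  [8,13): 5 bp
  [13,26): 13 bp
  [26,53): 27 bp
  [53,57): 4 bp
  [57,66): 9 bp
  [66,74): 8 bp
  [74,85): 11 bp
  [85,91): 6 bp
  [91,99): 8 bp
  [99,110): 11 bp
  [110,121): 11 bp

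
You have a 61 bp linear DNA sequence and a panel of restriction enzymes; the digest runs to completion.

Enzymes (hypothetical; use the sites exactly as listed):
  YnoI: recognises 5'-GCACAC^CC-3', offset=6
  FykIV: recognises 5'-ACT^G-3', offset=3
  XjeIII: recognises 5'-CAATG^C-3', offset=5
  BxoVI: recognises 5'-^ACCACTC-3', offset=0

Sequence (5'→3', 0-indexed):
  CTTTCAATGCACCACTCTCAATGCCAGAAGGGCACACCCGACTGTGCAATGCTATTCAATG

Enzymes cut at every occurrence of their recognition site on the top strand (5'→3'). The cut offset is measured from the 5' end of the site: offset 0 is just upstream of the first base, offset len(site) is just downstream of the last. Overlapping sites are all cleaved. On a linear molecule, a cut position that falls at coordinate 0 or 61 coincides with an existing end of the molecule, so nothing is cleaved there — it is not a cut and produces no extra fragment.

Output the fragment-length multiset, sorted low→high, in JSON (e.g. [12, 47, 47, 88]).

Site scan:
  YnoI GCACACCC/6: at [31] ⇒ [37]
  FykIV ACTG/3: at [40] ⇒ [43]
  XjeIII CAATGC/5: at [4, 18, 46] ⇒ [9, 23, 51]
  BxoVI ACCACTC/0: at [10] ⇒ [10]

Pooled cuts: [9, 10, 23, 37, 43, 51]

Fragment lengths:
  [0,9): 9 bp
  [9,10): 1 bp
  [10,23): 13 bp
  [23,37): 14 bp
  [37,43): 6 bp
  [43,51): 8 bp
  [51,61): 10 bp

[1,6,8,9,10,13,14]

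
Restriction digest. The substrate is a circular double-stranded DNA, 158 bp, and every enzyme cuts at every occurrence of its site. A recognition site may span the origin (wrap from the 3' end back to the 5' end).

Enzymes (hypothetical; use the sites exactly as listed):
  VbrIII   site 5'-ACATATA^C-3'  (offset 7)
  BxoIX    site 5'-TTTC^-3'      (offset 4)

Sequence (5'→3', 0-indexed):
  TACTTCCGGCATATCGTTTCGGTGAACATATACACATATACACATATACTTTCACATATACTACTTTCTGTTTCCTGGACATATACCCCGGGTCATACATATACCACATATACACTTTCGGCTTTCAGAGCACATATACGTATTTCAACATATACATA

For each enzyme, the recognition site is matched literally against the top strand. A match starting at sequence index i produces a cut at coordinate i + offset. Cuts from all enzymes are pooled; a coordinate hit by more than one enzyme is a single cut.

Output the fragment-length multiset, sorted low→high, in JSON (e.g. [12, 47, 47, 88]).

[5,6,6,7,7,7,8,8,8,8,8,9,11,12,12,18,18]

Site scan:
  VbrIII ACATATAC/7: at [25, 33, 41, 53, 78, 96, 105, 131, 147, 153] ⇒ [2, 32, 40, 48, 60, 85, 103, 112, 138, 154]
  BxoIX TTTC/4: at [16, 49, 64, 70, 115, 122, 142] ⇒ [20, 53, 68, 74, 119, 126, 146]

Pooled cuts: [2, 20, 32, 40, 48, 53, 60, 68, 74, 85, 103, 112, 119, 126, 138, 146, 154]

Fragment lengths:
  2→20: 18 bp
  20→32: 12 bp
  32→40: 8 bp
  40→48: 8 bp
  48→53: 5 bp
  53→60: 7 bp
  60→68: 8 bp
  68→74: 6 bp
  74→85: 11 bp
  85→103: 18 bp
  103→112: 9 bp
  112→119: 7 bp
  119→126: 7 bp
  126→138: 12 bp
  138→146: 8 bp
  146→154: 8 bp
  154→2 (wrap): 158-154+2 = 6 bp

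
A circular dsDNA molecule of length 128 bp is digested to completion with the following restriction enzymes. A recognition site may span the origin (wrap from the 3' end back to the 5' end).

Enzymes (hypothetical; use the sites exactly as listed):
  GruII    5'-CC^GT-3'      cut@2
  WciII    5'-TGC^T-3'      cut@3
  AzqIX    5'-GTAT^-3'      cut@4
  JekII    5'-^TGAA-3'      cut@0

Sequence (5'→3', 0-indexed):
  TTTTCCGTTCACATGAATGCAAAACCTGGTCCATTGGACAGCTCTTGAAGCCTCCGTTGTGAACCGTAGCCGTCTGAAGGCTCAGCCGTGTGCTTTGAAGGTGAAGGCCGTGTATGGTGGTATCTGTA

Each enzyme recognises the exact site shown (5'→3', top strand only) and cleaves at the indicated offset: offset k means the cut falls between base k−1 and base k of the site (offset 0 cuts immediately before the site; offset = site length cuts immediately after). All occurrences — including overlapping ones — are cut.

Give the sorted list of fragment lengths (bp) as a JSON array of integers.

[2,3,4,5,6,6,6,6,6,6,7,8,8,10,13,32]

Per-enzyme occurrences:
  GruII CCGT/2: at [4, 53, 63, 69, 85, 107] ⇒ [6, 55, 65, 71, 87, 109]
  WciII TGCT/3: at [90] ⇒ [93]
  AzqIX GTAT/4: at [111, 119, 125] ⇒ [1, 115, 123]
  JekII TGAA/0: at [13, 45, 59, 74, 95, 101] ⇒ [13, 45, 59, 74, 95, 101]

Pooled cuts: [1, 6, 13, 45, 55, 59, 65, 71, 74, 87, 93, 95, 101, 109, 115, 123]

Fragment lengths:
  1→6: 5 bp
  6→13: 7 bp
  13→45: 32 bp
  45→55: 10 bp
  55→59: 4 bp
  59→65: 6 bp
  65→71: 6 bp
  71→74: 3 bp
  74→87: 13 bp
  87→93: 6 bp
  93→95: 2 bp
  95→101: 6 bp
  101→109: 8 bp
  109→115: 6 bp
  115→123: 8 bp
  123→1 (wrap): 128-123+1 = 6 bp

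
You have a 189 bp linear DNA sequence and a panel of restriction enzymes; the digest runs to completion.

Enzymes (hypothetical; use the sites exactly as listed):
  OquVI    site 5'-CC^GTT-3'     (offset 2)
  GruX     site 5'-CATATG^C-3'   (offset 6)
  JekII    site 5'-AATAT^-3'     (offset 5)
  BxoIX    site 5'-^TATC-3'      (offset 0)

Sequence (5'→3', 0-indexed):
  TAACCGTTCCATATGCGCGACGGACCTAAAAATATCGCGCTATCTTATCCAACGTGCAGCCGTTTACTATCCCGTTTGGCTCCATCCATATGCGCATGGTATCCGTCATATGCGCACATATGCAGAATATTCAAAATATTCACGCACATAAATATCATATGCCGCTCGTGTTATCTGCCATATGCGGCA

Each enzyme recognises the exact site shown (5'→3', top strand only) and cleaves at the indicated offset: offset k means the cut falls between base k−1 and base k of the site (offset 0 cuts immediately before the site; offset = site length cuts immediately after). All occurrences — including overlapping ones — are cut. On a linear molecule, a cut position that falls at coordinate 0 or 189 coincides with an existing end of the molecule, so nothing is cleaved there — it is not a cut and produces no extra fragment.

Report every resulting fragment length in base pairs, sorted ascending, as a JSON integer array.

Scan for sites:
  OquVI (CCGTT, off=2): starts [3, 59, 71] → cuts [5, 61, 73]
  GruX (CATATGC, off=6): starts [9, 86, 106, 116, 155, 178] → cuts [15, 92, 112, 122, 161, 184]
  JekII (AATAT, off=5): starts [30, 125, 134, 150] → cuts [35, 130, 139, 155]
  BxoIX (TATC, off=0): starts [32, 40, 45, 67, 99, 152, 171] → cuts [32, 40, 45, 67, 99, 152, 171]

Pooled cuts: [5, 15, 32, 35, 40, 45, 61, 67, 73, 92, 99, 112, 122, 130, 139, 152, 155, 161, 171, 184]

Fragments:
  [0,5): 5 bp
  [5,15): 10 bp
  [15,32): 17 bp
  [32,35): 3 bp
  [35,40): 5 bp
  [40,45): 5 bp
  [45,61): 16 bp
  [61,67): 6 bp
  [67,73): 6 bp
  [73,92): 19 bp
  [92,99): 7 bp
  [99,112): 13 bp
  [112,122): 10 bp
  [122,130): 8 bp
  [130,139): 9 bp
  [139,152): 13 bp
  [152,155): 3 bp
  [155,161): 6 bp
  [161,171): 10 bp
  [171,184): 13 bp
  [184,189): 5 bp

[3,3,5,5,5,5,6,6,6,7,8,9,10,10,10,13,13,13,16,17,19]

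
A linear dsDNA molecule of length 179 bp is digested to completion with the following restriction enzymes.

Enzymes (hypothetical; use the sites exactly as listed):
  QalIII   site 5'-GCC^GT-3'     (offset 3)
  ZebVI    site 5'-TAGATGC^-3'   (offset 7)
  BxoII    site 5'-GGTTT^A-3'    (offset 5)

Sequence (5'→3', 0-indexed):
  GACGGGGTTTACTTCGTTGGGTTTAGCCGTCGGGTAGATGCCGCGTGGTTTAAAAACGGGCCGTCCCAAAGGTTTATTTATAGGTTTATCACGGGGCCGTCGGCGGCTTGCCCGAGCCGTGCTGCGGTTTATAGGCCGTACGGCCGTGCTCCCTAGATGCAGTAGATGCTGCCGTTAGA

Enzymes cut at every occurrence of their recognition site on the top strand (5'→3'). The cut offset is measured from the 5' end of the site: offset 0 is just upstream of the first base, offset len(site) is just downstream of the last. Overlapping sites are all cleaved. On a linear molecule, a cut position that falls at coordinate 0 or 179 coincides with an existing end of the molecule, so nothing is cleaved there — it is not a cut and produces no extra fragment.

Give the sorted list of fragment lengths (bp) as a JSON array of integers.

[4,4,6,7,8,9,10,10,11,11,12,12,13,13,14,15,20]

Site scan:
  QalIII (GCCGT, off=3): starts [25, 59, 95, 115, 134, 142, 170] → cuts [28, 62, 98, 118, 137, 145, 173]
  ZebVI (TAGATGC, off=7): starts [34, 153, 162] → cuts [41, 160, 169]
  BxoII (GGTTTA, off=5): starts [5, 19, 46, 70, 82, 125] → cuts [10, 24, 51, 75, 87, 130]

Pooled cuts: [10, 24, 28, 41, 51, 62, 75, 87, 98, 118, 130, 137, 145, 160, 169, 173]

Fragments:
  [0,10): 10 bp
  [10,24): 14 bp
  [24,28): 4 bp
  [28,41): 13 bp
  [41,51): 10 bp
  [51,62): 11 bp
  [62,75): 13 bp
  [75,87): 12 bp
  [87,98): 11 bp
  [98,118): 20 bp
  [118,130): 12 bp
  [130,137): 7 bp
  [137,145): 8 bp
  [145,160): 15 bp
  [160,169): 9 bp
  [169,173): 4 bp
  [173,179): 6 bp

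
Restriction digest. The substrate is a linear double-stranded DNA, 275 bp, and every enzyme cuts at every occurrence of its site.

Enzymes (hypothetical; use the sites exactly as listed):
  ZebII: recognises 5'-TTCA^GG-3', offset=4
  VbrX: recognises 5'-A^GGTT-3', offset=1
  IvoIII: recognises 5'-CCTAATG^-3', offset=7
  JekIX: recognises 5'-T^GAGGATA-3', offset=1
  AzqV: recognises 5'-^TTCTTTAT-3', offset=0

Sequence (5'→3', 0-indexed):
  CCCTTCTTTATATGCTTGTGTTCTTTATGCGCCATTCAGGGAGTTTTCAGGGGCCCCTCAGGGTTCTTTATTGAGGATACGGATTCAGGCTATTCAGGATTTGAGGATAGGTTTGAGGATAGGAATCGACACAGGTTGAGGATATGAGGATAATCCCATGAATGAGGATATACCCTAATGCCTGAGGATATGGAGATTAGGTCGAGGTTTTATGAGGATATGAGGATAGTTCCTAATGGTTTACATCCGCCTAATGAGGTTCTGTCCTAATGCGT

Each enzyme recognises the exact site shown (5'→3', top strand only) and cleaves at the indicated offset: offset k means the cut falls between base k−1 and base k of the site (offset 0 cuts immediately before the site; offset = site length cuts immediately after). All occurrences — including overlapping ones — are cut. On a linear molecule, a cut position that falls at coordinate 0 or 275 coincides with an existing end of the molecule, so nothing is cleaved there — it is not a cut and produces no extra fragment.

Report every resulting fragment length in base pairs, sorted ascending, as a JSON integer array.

Site scan:
  ZebII TTCAGG/4: at [34, 45, 83, 92] ⇒ [38, 49, 87, 96]
  VbrX AGGTT/1: at [108, 132, 204, 256] ⇒ [109, 133, 205, 257]
  IvoIII CCTAATG/7: at [173, 231, 249, 265] ⇒ [180, 238, 256, 272]
  JekIX TGAGGATA/1: at [71, 101, 113, 136, 144, 162, 182, 212, 220] ⇒ [72, 102, 114, 137, 145, 163, 183, 213, 221]
  AzqV TTCTTTAT/0: at [3, 20, 63] ⇒ [3, 20, 63]

All cut coordinates (distinct, sorted): [3, 20, 38, 49, 63, 72, 87, 96, 102, 109, 114, 133, 137, 145, 163, 180, 183, 205, 213, 221, 238, 256, 257, 272]

Fragments:
  [0,3): 3 bp
  [3,20): 17 bp
  [20,38): 18 bp
  [38,49): 11 bp
  [49,63): 14 bp
  [63,72): 9 bp
  [72,87): 15 bp
  [87,96): 9 bp
  [96,102): 6 bp
  [102,109): 7 bp
  [109,114): 5 bp
  [114,133): 19 bp
  [133,137): 4 bp
  [137,145): 8 bp
  [145,163): 18 bp
  [163,180): 17 bp
  [180,183): 3 bp
  [183,205): 22 bp
  [205,213): 8 bp
  [213,221): 8 bp
  [221,238): 17 bp
  [238,256): 18 bp
  [256,257): 1 bp
  [257,272): 15 bp
  [272,275): 3 bp

[1,3,3,3,4,5,6,7,8,8,8,9,9,11,14,15,15,17,17,17,18,18,18,19,22]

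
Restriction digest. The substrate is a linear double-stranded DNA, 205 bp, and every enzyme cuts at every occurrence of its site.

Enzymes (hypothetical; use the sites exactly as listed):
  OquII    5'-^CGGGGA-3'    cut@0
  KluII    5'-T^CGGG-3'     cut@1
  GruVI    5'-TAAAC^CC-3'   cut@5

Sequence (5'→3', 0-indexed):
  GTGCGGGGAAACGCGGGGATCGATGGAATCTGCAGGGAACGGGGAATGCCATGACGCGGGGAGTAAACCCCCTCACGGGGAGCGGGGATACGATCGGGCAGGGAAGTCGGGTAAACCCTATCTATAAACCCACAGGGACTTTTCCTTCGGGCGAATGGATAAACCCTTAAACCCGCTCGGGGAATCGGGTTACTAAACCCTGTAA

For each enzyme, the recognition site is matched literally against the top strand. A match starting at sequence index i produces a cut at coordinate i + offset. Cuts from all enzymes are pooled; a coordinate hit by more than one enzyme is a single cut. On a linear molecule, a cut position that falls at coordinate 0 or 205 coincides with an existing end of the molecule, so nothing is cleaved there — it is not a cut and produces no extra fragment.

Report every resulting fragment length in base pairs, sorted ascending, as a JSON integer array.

Per-enzyme occurrences:
  OquII CGGGGA/0: at [3, 13, 39, 56, 75, 82, 177] ⇒ [3, 13, 39, 56, 75, 82, 177]
  KluII TCGGG/1: at [93, 106, 146, 176, 184] ⇒ [94, 107, 147, 177, 185]
  GruVI TAAACCC/5: at [63, 111, 124, 159, 167, 193] ⇒ [68, 116, 129, 164, 172, 198]

All cut coordinates (distinct, sorted): [3, 13, 39, 56, 68, 75, 82, 94, 107, 116, 129, 147, 164, 172, 177, 185, 198]

Fragments:
  [0,3): 3 bp
  [3,13): 10 bp
  [13,39): 26 bp
  [39,56): 17 bp
  [56,68): 12 bp
  [68,75): 7 bp
  [75,82): 7 bp
  [82,94): 12 bp
  [94,107): 13 bp
  [107,116): 9 bp
  [116,129): 13 bp
  [129,147): 18 bp
  [147,164): 17 bp
  [164,172): 8 bp
  [172,177): 5 bp
  [177,185): 8 bp
  [185,198): 13 bp
  [198,205): 7 bp

[3,5,7,7,7,8,8,9,10,12,12,13,13,13,17,17,18,26]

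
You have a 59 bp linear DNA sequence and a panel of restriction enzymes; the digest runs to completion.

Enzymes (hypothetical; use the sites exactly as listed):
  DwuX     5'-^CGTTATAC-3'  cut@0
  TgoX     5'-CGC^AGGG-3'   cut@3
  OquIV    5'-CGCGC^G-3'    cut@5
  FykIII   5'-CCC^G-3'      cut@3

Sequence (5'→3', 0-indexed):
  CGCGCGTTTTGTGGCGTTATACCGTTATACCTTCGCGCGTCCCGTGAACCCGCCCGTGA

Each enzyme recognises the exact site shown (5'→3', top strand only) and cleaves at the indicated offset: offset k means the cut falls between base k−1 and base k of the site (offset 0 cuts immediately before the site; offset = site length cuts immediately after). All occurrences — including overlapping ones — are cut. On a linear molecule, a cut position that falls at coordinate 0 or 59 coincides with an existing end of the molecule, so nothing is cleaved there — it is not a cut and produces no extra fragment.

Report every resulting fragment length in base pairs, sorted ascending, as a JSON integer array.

[4,4,5,5,8,8,9,16]

Site scan:
  DwuX CGTTATAC/0: at [14, 22] ⇒ [14, 22]
  TgoX (CGCAGGG, off=3): no sites
  OquIV CGCGCG/5: at [0, 33] ⇒ [5, 38]
  FykIII CCCG/3: at [40, 48, 52] ⇒ [43, 51, 55]

Pooled cuts: [5, 14, 22, 38, 43, 51, 55]

Fragments:
  [0,5): 5 bp
  [5,14): 9 bp
  [14,22): 8 bp
  [22,38): 16 bp
  [38,43): 5 bp
  [43,51): 8 bp
  [51,55): 4 bp
  [55,59): 4 bp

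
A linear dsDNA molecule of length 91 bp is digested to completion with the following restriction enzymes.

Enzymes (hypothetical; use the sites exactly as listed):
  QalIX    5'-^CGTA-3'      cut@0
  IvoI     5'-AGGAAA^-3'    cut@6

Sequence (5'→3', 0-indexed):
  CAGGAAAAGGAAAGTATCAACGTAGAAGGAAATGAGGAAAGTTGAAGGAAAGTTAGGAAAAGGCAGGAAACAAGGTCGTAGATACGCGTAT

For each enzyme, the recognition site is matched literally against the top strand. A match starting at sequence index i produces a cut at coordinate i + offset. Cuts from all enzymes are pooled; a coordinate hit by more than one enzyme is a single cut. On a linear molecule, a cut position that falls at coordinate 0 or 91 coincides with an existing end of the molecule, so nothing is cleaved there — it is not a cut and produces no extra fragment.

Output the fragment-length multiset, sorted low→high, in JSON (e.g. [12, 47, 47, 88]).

[5,6,6,7,7,8,9,10,10,11,12]

Per-enzyme occurrences:
  QalIX CGTA/0: at [20, 76, 86] ⇒ [20, 76, 86]
  IvoI AGGAAA/6: at [1, 7, 26, 34, 45, 54, 64] ⇒ [7, 13, 32, 40, 51, 60, 70]

All cut coordinates (distinct, sorted): [7, 13, 20, 32, 40, 51, 60, 70, 76, 86]

Fragment lengths:
  [0,7): 7 bp
  [7,13): 6 bp
  [13,20): 7 bp
  [20,32): 12 bp
  [32,40): 8 bp
  [40,51): 11 bp
  [51,60): 9 bp
  [60,70): 10 bp
  [70,76): 6 bp
  [76,86): 10 bp
  [86,91): 5 bp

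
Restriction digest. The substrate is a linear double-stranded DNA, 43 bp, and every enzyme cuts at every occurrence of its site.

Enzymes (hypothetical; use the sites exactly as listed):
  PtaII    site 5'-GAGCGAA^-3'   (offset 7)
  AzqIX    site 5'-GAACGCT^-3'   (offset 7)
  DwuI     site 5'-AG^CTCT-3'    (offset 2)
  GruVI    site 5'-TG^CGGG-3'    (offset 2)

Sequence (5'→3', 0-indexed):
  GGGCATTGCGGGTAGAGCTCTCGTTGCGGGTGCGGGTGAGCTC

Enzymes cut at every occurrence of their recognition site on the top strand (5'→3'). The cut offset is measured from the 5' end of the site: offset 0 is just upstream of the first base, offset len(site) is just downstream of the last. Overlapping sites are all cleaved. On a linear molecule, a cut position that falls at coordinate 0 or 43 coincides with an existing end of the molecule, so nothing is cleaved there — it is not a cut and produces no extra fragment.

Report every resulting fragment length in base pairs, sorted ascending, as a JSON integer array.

Scan for sites:
  PtaII (GAGCGAA, off=7): no sites
  AzqIX (GAACGCT, off=7): no sites
  DwuI AGCTCT/2: at [15] ⇒ [17]
  GruVI TGCGGG/2: at [6, 24, 30] ⇒ [8, 26, 32]

All cut coordinates (distinct, sorted): [8, 17, 26, 32]

Fragment lengths:
  [0,8): 8 bp
  [8,17): 9 bp
  [17,26): 9 bp
  [26,32): 6 bp
  [32,43): 11 bp

[6,8,9,9,11]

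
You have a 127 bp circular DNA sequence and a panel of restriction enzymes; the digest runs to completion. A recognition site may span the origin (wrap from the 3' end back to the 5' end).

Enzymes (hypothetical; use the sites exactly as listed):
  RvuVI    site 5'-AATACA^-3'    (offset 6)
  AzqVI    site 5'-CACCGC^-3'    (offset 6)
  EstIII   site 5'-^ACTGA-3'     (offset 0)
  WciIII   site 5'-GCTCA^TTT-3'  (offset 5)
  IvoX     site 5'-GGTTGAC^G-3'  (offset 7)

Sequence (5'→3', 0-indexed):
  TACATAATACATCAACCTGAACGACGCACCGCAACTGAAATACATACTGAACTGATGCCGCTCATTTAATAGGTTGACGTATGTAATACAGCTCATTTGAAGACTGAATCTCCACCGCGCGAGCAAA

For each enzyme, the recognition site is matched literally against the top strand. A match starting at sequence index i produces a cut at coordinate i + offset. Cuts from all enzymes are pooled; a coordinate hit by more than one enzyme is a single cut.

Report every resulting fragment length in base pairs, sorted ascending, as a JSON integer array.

Site scan:
  RvuVI (AATACA, off=6): starts [5, 38, 84, 125] → cuts [4, 11, 44, 90]
  AzqVI (CACCGC, off=6): starts [26, 112] → cuts [32, 118]
  EstIII (ACTGA, off=0): starts [33, 45, 50, 102] → cuts [33, 45, 50, 102]
  WciIII (GCTCATTT, off=5): starts [59, 90] → cuts [64, 95]
  IvoX (GGTTGACG, off=7): starts [71] → cuts [78]

All cut coordinates (distinct, sorted): [4, 11, 32, 33, 44, 45, 50, 64, 78, 90, 95, 102, 118]

Fragments:
  4→11: 7 bp
  11→32: 21 bp
  32→33: 1 bp
  33→44: 11 bp
  44→45: 1 bp
  45→50: 5 bp
  50→64: 14 bp
  64→78: 14 bp
  78→90: 12 bp
  90→95: 5 bp
  95→102: 7 bp
  102→118: 16 bp
  118→4 (wrap): 127-118+4 = 13 bp

[1,1,5,5,7,7,11,12,13,14,14,16,21]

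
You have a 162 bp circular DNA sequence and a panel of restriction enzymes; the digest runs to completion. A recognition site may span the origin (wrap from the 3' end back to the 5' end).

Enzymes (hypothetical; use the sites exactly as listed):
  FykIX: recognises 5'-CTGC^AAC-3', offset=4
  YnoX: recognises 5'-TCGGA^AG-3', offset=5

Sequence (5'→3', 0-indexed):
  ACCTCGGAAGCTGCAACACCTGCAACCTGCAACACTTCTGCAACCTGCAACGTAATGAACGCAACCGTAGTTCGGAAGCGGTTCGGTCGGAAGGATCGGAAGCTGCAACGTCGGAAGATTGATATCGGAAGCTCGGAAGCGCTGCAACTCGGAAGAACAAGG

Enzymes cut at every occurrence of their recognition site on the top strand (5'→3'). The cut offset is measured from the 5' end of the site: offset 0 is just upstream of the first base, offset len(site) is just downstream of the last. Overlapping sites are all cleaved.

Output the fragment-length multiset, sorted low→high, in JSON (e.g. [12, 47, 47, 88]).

[6,6,7,7,8,8,8,9,9,9,11,14,15,17,28]

Site scan:
  FykIX CTGCAAC/4: at [10, 19, 26, 37, 44, 102, 141] ⇒ [14, 23, 30, 41, 48, 106, 145]
  YnoX TCGGAAG/5: at [3, 71, 86, 95, 110, 124, 132, 148] ⇒ [8, 76, 91, 100, 115, 129, 137, 153]

All cut coordinates (distinct, sorted): [8, 14, 23, 30, 41, 48, 76, 91, 100, 106, 115, 129, 137, 145, 153]

Fragment lengths:
  8→14: 6 bp
  14→23: 9 bp
  23→30: 7 bp
  30→41: 11 bp
  41→48: 7 bp
  48→76: 28 bp
  76→91: 15 bp
  91→100: 9 bp
  100→106: 6 bp
  106→115: 9 bp
  115→129: 14 bp
  129→137: 8 bp
  137→145: 8 bp
  145→153: 8 bp
  153→8 (wrap): 162-153+8 = 17 bp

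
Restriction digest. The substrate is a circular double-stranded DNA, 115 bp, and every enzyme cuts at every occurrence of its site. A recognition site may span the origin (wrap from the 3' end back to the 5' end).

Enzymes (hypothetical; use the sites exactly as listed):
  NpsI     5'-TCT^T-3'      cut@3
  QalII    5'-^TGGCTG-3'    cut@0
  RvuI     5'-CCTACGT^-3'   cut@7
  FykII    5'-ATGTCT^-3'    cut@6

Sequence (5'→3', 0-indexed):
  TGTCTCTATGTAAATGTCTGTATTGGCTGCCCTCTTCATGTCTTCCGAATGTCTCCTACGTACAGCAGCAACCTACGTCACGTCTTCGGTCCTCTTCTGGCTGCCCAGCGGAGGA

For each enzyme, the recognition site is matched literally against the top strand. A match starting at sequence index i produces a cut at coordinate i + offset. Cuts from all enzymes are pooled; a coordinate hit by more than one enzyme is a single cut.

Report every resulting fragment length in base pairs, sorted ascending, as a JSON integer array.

Site scan:
  NpsI (TCTT, off=3): starts [32, 40, 82, 92] → cuts [35, 43, 85, 95]
  QalII (TGGCTG, off=0): starts [23, 97] → cuts [23, 97]
  RvuI (CCTACGT, off=7): starts [54, 71] → cuts [61, 78]
  FykII (ATGTCT, off=6): starts [13, 37, 48, 114] → cuts [5, 19, 43, 54]

All cut coordinates (distinct, sorted): [5, 19, 23, 35, 43, 54, 61, 78, 85, 95, 97]

Fragments:
  5→19: 14 bp
  19→23: 4 bp
  23→35: 12 bp
  35→43: 8 bp
  43→54: 11 bp
  54→61: 7 bp
  61→78: 17 bp
  78→85: 7 bp
  85→95: 10 bp
  95→97: 2 bp
  97→5 (wrap): 115-97+5 = 23 bp

[2,4,7,7,8,10,11,12,14,17,23]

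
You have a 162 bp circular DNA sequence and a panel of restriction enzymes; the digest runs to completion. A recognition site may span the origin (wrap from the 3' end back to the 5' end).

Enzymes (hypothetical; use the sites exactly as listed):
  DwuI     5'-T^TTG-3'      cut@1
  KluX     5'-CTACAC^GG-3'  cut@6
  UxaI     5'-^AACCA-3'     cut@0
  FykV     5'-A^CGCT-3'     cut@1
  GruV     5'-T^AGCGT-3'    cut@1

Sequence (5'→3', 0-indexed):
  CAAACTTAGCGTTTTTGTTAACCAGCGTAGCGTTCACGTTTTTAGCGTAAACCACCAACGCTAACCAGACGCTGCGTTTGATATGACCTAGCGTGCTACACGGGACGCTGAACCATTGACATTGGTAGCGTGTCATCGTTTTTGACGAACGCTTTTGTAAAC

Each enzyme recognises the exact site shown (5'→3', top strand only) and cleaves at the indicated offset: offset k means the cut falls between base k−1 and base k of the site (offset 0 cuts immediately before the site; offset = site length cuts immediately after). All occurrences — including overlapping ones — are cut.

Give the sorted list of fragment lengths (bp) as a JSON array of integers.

[4,4,5,5,5,5,6,7,7,8,8,9,9,10,12,12,15,15,16]

Site scan:
  DwuI TTTG/1: at [13, 76, 140, 153] ⇒ [14, 77, 141, 154]
  KluX CTACACGG/6: at [95] ⇒ [101]
  UxaI AACCA/0: at [19, 49, 62, 110, 159] ⇒ [19, 49, 62, 110, 159]
  FykV ACGCT/1: at [57, 68, 104, 148] ⇒ [58, 69, 105, 149]
  GruV TAGCGT/1: at [6, 27, 42, 88, 125] ⇒ [7, 28, 43, 89, 126]

Pooled cuts: [7, 14, 19, 28, 43, 49, 58, 62, 69, 77, 89, 101, 105, 110, 126, 141, 149, 154, 159]

Fragment lengths:
  7→14: 7 bp
  14→19: 5 bp
  19→28: 9 bp
  28→43: 15 bp
  43→49: 6 bp
  49→58: 9 bp
  58→62: 4 bp
  62→69: 7 bp
  69→77: 8 bp
  77→89: 12 bp
  89→101: 12 bp
  101→105: 4 bp
  105→110: 5 bp
  110→126: 16 bp
  126→141: 15 bp
  141→149: 8 bp
  149→154: 5 bp
  154→159: 5 bp
  159→7 (wrap): 162-159+7 = 10 bp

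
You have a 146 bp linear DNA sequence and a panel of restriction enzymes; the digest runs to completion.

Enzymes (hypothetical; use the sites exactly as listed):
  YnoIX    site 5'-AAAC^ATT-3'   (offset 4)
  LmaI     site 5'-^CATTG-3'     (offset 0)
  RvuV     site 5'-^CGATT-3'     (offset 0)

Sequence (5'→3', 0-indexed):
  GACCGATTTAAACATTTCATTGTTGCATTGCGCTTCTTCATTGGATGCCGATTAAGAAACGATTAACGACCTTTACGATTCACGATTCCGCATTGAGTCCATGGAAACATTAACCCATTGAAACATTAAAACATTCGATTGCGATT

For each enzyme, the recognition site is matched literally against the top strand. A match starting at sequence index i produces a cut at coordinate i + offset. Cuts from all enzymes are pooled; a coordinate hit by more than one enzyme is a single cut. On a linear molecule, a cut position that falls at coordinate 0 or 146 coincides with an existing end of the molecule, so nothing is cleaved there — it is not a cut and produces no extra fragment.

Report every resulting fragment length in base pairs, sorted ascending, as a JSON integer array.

[3,3,4,5,6,7,7,8,8,8,9,10,10,11,13,16,18]

Per-enzyme occurrences:
  YnoIX AAACATT/4: at [9, 104, 120, 128] ⇒ [13, 108, 124, 132]
  LmaI CATTG/0: at [17, 25, 38, 90, 115] ⇒ [17, 25, 38, 90, 115]
  RvuV CGATT/0: at [3, 48, 59, 75, 82, 135, 141] ⇒ [3, 48, 59, 75, 82, 135, 141]

All cut coordinates (distinct, sorted): [3, 13, 17, 25, 38, 48, 59, 75, 82, 90, 108, 115, 124, 132, 135, 141]

Fragment lengths:
  [0,3): 3 bp
  [3,13): 10 bp
  [13,17): 4 bp
  [17,25): 8 bp
  [25,38): 13 bp
  [38,48): 10 bp
  [48,59): 11 bp
  [59,75): 16 bp
  [75,82): 7 bp
  [82,90): 8 bp
  [90,108): 18 bp
  [108,115): 7 bp
  [115,124): 9 bp
  [124,132): 8 bp
  [132,135): 3 bp
  [135,141): 6 bp
  [141,146): 5 bp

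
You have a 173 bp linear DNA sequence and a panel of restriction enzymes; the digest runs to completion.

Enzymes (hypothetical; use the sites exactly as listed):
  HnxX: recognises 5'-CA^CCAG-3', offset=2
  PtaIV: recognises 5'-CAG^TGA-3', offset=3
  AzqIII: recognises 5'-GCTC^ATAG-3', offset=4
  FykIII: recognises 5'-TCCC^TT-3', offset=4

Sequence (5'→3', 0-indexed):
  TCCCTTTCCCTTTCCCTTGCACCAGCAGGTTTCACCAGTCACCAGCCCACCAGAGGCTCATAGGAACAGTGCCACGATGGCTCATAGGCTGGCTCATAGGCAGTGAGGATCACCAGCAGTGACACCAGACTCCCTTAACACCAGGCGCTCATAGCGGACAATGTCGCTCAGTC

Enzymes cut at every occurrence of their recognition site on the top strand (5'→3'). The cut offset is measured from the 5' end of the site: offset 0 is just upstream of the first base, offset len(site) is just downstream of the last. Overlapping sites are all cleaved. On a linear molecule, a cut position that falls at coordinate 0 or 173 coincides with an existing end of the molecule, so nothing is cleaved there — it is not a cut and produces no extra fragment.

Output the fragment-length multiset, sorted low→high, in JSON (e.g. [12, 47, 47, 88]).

[4,5,5,6,6,6,7,7,8,8,9,10,10,10,12,13,23,24]

Site scan:
  HnxX (CACCAG, off=2): starts [19, 32, 39, 47, 110, 122, 138] → cuts [21, 34, 41, 49, 112, 124, 140]
  PtaIV (CAGTGA, off=3): starts [100, 116] → cuts [103, 119]
  AzqIII (GCTCATAG, off=4): starts [55, 79, 91, 146] → cuts [59, 83, 95, 150]
  FykIII (TCCCTT, off=4): starts [0, 6, 12, 130] → cuts [4, 10, 16, 134]

All cut coordinates (distinct, sorted): [4, 10, 16, 21, 34, 41, 49, 59, 83, 95, 103, 112, 119, 124, 134, 140, 150]

Fragment lengths:
  [0,4): 4 bp
  [4,10): 6 bp
  [10,16): 6 bp
  [16,21): 5 bp
  [21,34): 13 bp
  [34,41): 7 bp
  [41,49): 8 bp
  [49,59): 10 bp
  [59,83): 24 bp
  [83,95): 12 bp
  [95,103): 8 bp
  [103,112): 9 bp
  [112,119): 7 bp
  [119,124): 5 bp
  [124,134): 10 bp
  [134,140): 6 bp
  [140,150): 10 bp
  [150,173): 23 bp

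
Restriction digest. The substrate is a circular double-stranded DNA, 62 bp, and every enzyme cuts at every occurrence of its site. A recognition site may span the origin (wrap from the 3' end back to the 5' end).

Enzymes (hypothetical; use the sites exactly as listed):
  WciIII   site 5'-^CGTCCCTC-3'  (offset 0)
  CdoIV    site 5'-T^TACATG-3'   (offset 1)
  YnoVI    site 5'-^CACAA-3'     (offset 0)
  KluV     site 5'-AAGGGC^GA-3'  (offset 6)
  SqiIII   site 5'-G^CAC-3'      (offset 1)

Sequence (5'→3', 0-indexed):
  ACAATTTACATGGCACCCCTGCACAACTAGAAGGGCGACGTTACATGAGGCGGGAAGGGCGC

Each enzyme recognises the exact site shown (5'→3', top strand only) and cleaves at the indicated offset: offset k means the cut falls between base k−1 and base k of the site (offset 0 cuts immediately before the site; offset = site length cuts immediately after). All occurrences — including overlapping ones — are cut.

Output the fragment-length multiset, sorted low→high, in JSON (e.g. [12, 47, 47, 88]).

[5,7,7,8,15,20]

Per-enzyme occurrences:
  WciIII (CGTCCCTC, off=0): no sites
  CdoIV TTACATG/1: at [5, 40] ⇒ [6, 41]
  YnoVI CACAA/0: at [21, 61] ⇒ [21, 61]
  KluV AAGGGCGA/6: at [30] ⇒ [36]
  SqiIII GCAC/1: at [12, 20, 60] ⇒ [13, 21, 61]

All cut coordinates (distinct, sorted): [6, 13, 21, 36, 41, 61]

Fragment lengths:
  6→13: 7 bp
  13→21: 8 bp
  21→36: 15 bp
  36→41: 5 bp
  41→61: 20 bp
  61→6 (wrap): 62-61+6 = 7 bp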